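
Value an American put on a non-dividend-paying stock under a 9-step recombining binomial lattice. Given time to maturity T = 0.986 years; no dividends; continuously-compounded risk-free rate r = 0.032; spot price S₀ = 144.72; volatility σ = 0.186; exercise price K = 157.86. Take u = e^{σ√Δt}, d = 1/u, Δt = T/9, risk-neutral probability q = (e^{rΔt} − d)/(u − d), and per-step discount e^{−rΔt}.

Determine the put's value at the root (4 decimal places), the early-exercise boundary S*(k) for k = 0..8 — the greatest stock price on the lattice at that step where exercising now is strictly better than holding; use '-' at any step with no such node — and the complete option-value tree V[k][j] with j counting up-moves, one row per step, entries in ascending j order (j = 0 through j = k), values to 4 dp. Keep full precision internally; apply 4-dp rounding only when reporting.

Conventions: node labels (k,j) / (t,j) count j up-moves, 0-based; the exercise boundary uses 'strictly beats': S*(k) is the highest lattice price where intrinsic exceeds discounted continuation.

params: Δt=0.10956 u=1.06350 d=0.94029 q=0.51312 e^(-rΔt)=0.99650
t_9 payoffs: 74.7038 63.8078 51.4842 37.5457 21.7809 3.9504 0.0000 0.0000 0.0000 0.0000
t_8: node(8,0) S=88.4365 payoff=69.4235 vs cont=68.8710 → 69.4235 [stop]  node(8,1) S=100.0244 payoff=57.8356 vs cont=57.2832 → 57.8356 [stop]  node(8,2) S=113.1306 payoff=44.7294 vs cont=44.1769 → 44.7294 [stop]  node(8,3) S=127.9541 payoff=29.9059 vs cont=29.3534 → 29.9059 [stop]  node(8,4) S=144.7200 payoff=13.1400 vs cont=12.5875 → 13.1400 [stop]  node(8,5) S=163.6827 payoff=0.0000 vs cont=1.9167 → 1.9167 [wait]  node(8,6) S=185.1301 payoff=0.0000 vs cont=0.0000 → 0.0000 [wait]  node(8,7) S=209.3877 payoff=0.0000 vs cont=0.0000 → 0.0000 [wait]  node(8,8) S=236.8238 payoff=0.0000 vs cont=0.0000 → 0.0000 [wait]  ⇒ S*(8)=144.7200
t_7: node(7,0) S=94.0522 payoff=63.8078 vs cont=63.2554 → 63.8078 [stop]  node(7,1) S=106.3758 payoff=51.4842 vs cont=50.9317 → 51.4842 [stop]  node(7,2) S=120.3143 payoff=37.5457 vs cont=36.9933 → 37.5457 [stop]  node(7,3) S=136.0791 payoff=21.7809 vs cont=21.2284 → 21.7809 [stop]  node(7,4) S=153.9096 payoff=3.9504 vs cont=7.3553 → 7.3553 [wait]  node(7,5) S=174.0764 payoff=0.0000 vs cont=0.9299 → 0.9299 [wait]  node(7,6) S=196.8857 payoff=0.0000 vs cont=0.0000 → 0.0000 [wait]  node(7,7) S=222.6836 payoff=0.0000 vs cont=0.0000 → 0.0000 [wait]  ⇒ S*(7)=136.0791
t_6: node(6,0) S=100.0244 payoff=57.8356 vs cont=57.2832 → 57.8356 [stop]  node(6,1) S=113.1306 payoff=44.7294 vs cont=44.1769 → 44.7294 [stop]  node(6,2) S=127.9541 payoff=29.9059 vs cont=29.3534 → 29.9059 [stop]  node(6,3) S=144.7200 payoff=13.1400 vs cont=14.3285 → 14.3285 [wait]  node(6,4) S=163.6827 payoff=0.0000 vs cont=4.0441 → 4.0441 [wait]  node(6,5) S=185.1301 payoff=0.0000 vs cont=0.4512 → 0.4512 [wait]  node(6,6) S=209.3877 payoff=0.0000 vs cont=0.0000 → 0.0000 [wait]  ⇒ S*(6)=127.9541
t_5: node(5,0) S=106.3758 payoff=51.4842 vs cont=50.9317 → 51.4842 [stop]  node(5,1) S=120.3143 payoff=37.5457 vs cont=36.9933 → 37.5457 [stop]  node(5,2) S=136.0791 payoff=21.7809 vs cont=21.8362 → 21.8362 [wait]  node(5,3) S=153.9096 payoff=3.9504 vs cont=9.0197 → 9.0197 [wait]  node(5,4) S=174.0764 payoff=0.0000 vs cont=2.1928 → 2.1928 [wait]  node(5,5) S=196.8857 payoff=0.0000 vs cont=0.2189 → 0.2189 [wait]  ⇒ S*(5)=120.3143
t_4: node(4,0) S=113.1306 payoff=44.7294 vs cont=44.1769 → 44.7294 [stop]  node(4,1) S=127.9541 payoff=29.9059 vs cont=29.3817 → 29.9059 [stop]  node(4,2) S=144.7200 payoff=13.1400 vs cont=15.2064 → 15.2064 [wait]  node(4,3) S=163.6827 payoff=0.0000 vs cont=5.4974 → 5.4974 [wait]  node(4,4) S=185.1301 payoff=0.0000 vs cont=1.1758 → 1.1758 [wait]  ⇒ S*(4)=127.9541
t_3: node(3,0) S=120.3143 payoff=37.5457 vs cont=36.9933 → 37.5457 [stop]  node(3,1) S=136.0791 payoff=21.7809 vs cont=22.2850 → 22.2850 [wait]  node(3,2) S=153.9096 payoff=3.9504 vs cont=10.1888 → 10.1888 [wait]  node(3,3) S=174.0764 payoff=0.0000 vs cont=3.2684 → 3.2684 [wait]  ⇒ S*(3)=120.3143
t_2: node(2,0) S=127.9541 payoff=29.9059 vs cont=29.6112 → 29.9059 [stop]  node(2,1) S=144.7200 payoff=13.1400 vs cont=16.0220 → 16.0220 [wait]  node(2,2) S=163.6827 payoff=0.0000 vs cont=6.6146 → 6.6146 [wait]  ⇒ S*(2)=127.9541
t_1: node(1,0) S=136.0791 payoff=21.7809 vs cont=22.7020 → 22.7020 [wait]  node(1,1) S=153.9096 payoff=3.9504 vs cont=11.1557 → 11.1557 [wait]  ⇒ S*(1)=-
t_0: node(0,0) S=144.7200 payoff=13.1400 vs cont=16.7187 → 16.7187 [wait]  ⇒ S*(0)=-

price = 16.7187
boundary = - - 127.9541 120.3143 127.9541 120.3143 127.9541 136.0791 144.7200
tree:
16.7187
22.7020 11.1557
29.9059 16.0220 6.6146
37.5457 22.2850 10.1888 3.2684
44.7294 29.9059 15.2064 5.4974 1.1758
51.4842 37.5457 21.8362 9.0197 2.1928 0.2189
57.8356 44.7294 29.9059 14.3285 4.0441 0.4512 0.0000
63.8078 51.4842 37.5457 21.7809 7.3553 0.9299 0.0000 0.0000
69.4235 57.8356 44.7294 29.9059 13.1400 1.9167 0.0000 0.0000 0.0000
74.7038 63.8078 51.4842 37.5457 21.7809 3.9504 0.0000 0.0000 0.0000 0.0000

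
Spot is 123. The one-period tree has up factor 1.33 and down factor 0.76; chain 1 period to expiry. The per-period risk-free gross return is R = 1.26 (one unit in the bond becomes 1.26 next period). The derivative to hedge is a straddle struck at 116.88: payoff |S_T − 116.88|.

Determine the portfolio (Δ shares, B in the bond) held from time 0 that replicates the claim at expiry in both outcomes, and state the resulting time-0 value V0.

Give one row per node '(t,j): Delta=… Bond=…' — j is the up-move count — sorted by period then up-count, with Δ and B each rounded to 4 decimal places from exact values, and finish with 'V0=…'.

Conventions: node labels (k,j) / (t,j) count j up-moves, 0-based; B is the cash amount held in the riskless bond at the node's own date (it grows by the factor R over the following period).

Under the risk-neutral measure, an up-move has probability p* = (R−d)/(u−d) = 0.8772 and values discount at R = 1.26.
Expiry values: V(1,0)=23.4000, V(1,1)=46.7100
Node (0,0) S=123.0000: V=(p*·46.7100+(1−p*)·23.4000)/1.26=34.7995; Δ=(46.7100−23.4000)/(163.5900−93.4800)=0.3325; B=V−Δ·S=-6.0952
Sanity check at the root: Δ(0,0)·S0 + B(0,0) reproduces V0 = 34.7995.

(0,0): Delta=0.3325 Bond=-6.0952
V0=34.7995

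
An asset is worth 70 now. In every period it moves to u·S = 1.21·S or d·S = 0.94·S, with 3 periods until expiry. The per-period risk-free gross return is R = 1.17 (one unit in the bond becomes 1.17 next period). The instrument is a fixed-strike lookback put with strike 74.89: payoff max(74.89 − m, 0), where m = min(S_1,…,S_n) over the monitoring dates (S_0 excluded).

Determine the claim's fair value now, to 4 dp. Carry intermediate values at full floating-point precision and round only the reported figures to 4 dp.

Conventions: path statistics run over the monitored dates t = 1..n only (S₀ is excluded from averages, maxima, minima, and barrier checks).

price = 0.9030

No-arbitrage gives p* = (R−d)/(u−d) = 0.8519: enumerate every path, weight its payoff by its p*-probability, and discount by R^3.
Enumerate all 2^3 = 8 price paths (U = up ×1.21, D = down ×0.94); each path with k up-moves has probability p*^k·(1−p*)^(3−k).
DDD: m=58.1409, payoff=16.7491, prob=0.003252
UDD: m=74.8409, payoff=0.0491, prob=0.018696
DUD: m=65.8000, payoff=9.0900, prob=0.018696
UUD: m=84.7000, payoff=0.0000, prob=0.107504
DDU: m=61.8520, payoff=13.0380, prob=0.018696
UDU: m=79.6180, payoff=0.0000, prob=0.107504
DUU: m=65.8000, payoff=9.0900, prob=0.107504
UUU: m=84.7000, payoff=0.0000, prob=0.618148
Price = Σ prob·payoff / R^3 = 1.446301 / 1.601613 = 0.9030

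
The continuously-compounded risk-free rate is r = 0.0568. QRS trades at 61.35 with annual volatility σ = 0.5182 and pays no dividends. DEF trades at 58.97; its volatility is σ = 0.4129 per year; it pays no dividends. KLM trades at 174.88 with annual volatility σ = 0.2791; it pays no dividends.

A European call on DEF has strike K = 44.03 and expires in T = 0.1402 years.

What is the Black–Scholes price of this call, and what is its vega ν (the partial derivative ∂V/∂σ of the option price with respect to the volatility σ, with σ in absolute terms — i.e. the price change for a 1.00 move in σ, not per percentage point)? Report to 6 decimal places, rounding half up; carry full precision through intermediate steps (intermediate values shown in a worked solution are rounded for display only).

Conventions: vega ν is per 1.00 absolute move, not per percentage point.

σ√T = 0.4129·√0.1402 = 0.154603
d₁ = (ln(S/K) + (r+σ²/2)T) / (σ√T) = (ln(58.97/44.03) + (0.0568+0.4129²/2)·0.1402) / 0.154603 = (0.292158 + 0.019914) / 0.154603 = 2.018534
d₂ = d₁ − σ√T = 2.018534 − 0.154603 = 1.863930
e^{−rT} = 0.992068
N(d₁) = 0.978232,  N(d₂) = 0.968834
Call price V = S·N(d₁) − K·e^{−rT}·N(d₂) = 57.686350 − 42.319422 = 15.366928
φ(d₁) = (1/√(2π))·e^{−d₁²/2} = 0.052017
ν = S·φ(d₁)·√T = 1.148559

price = 15.366928
ν = 1.148559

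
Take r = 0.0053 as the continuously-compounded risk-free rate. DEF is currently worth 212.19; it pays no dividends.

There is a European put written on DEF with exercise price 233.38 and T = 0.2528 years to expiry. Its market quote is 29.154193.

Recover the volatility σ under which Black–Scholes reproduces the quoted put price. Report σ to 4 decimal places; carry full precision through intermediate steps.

At σ = 0.3743 the Black–Scholes value reproduces the quote:
σ√T = 0.3743·√0.2528 = 0.188195
d₁ = (ln(S/K) + (r+σ²/2)T) / (σ√T) = (ln(212.19/233.38) + (0.0053+0.3743²/2)·0.2528) / 0.188195 = (-0.095186 + 0.019049) / 0.188195 = -0.404566
d₂ = d₁ − σ√T = -0.404566 − 0.188195 = -0.592761
e^{−rT} = 0.998661
N(−d₁) = 0.657102,  N(−d₂) = 0.723330
V = K·e^{−rT}·N(−d₂) − S·N(−d₁) = 168.584623 − 139.430430 = 29.154193 (equal to the quote); since ∂V/∂σ > 0 for all σ, the implied volatility is unique

sigma = 0.3743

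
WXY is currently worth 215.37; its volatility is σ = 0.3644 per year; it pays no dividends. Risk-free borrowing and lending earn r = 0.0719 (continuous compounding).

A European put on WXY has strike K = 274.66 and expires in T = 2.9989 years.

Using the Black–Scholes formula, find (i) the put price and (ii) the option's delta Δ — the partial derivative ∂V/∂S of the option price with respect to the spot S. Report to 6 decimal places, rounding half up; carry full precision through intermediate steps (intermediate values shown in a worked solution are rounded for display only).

σ√T = 0.3644·√2.9989 = 0.631044
d₁ = (ln(S/K) + (r+σ²/2)T) / (σ√T) = (ln(215.37/274.66) + (0.0719+0.3644²/2)·2.9989) / 0.631044 = (-0.243176 + 0.414729) / 0.631044 = 0.271855
d₂ = d₁ − σ√T = 0.271855 − 0.631044 = -0.359188
e^{−rT} = 0.806041
N(−d₁) = 0.392867,  N(−d₂) = 0.640273
Put price V = K·e^{−rT}·N(−d₂) − S·N(−d₁) = 141.748215 − 84.611704 = 57.136511
Δ = −N(−d₁) = -0.392867

price = 57.136511
Δ = -0.392867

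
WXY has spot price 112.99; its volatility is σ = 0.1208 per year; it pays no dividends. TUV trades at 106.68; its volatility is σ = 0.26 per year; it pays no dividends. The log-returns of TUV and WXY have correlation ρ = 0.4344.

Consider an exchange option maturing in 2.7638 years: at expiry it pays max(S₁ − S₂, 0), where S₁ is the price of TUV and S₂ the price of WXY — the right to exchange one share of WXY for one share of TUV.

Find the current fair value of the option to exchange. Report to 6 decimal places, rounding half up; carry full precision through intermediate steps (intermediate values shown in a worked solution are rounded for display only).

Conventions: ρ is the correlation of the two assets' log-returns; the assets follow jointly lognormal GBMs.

exchange price = 13.988668

σ_eff = √(σ₁² + σ₂² − 2ρσ₁σ₂) = √(0.26² + 0.1208² − 2·0.4344·0.26·0.1208) = 0.234319
d₁ = (ln(S₁/S₂) + (q₂ − q₁ + σ_eff²/2)T) / (σ_eff√T) = (ln(106.68/112.99) + (0.0 − 0.0 + 0.027453)·2.7638) / 0.389548 = 0.047255
d₂ = d₁ − σ_eff√T = 0.047255 − 0.389548 = -0.342293
N(d₁) = 0.518845,  N(d₂) = 0.366065
V = S₁·e^{−q₁T}·N(d₁) − S₂·e^{−q₂T}·N(d₂) = 55.350388 − 41.361721 = 13.988668
Key observation: the rate r is irrelevant here: denominating values in WXY turns the exchange into a ratio option on S₁/S₂, and discounting at r drops out.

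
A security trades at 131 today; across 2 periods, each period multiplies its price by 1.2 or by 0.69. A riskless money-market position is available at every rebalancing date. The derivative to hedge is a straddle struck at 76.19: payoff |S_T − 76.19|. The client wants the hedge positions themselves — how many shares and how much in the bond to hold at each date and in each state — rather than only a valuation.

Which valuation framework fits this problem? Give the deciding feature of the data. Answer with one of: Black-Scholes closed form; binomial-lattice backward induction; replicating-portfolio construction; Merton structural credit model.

framework: replicating-portfolio construction

Key observation: the deliverable is the dynamic trading strategy on the 2-step tree (spot 131, moves 1.2 and 0.69), so the valuation must go through the node-by-node replicating-portfolio solve.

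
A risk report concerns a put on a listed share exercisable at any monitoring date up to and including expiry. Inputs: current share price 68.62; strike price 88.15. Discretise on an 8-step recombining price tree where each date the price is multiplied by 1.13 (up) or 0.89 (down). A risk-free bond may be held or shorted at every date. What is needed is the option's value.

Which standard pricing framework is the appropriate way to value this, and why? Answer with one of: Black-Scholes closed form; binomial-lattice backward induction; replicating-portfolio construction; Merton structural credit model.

Key observation: with exercise allowed before expiry on a discrete up/down model (8 steps from spot 68.62), the strike-88.15 put's value must be rolled back through the tree testing early exercise at each node.

framework: binomial-lattice backward induction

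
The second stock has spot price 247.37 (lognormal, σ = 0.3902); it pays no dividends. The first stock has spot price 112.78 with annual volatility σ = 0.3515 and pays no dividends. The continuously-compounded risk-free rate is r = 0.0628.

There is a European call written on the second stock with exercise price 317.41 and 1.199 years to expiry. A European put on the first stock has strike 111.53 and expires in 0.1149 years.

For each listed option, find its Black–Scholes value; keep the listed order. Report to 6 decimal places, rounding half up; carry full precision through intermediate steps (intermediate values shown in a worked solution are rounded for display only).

price(the second stock call K=317.41) = 25.995147
price(the first stock put K=111.53) = 4.345768

[the second stock call K=317.41]
σ√T = 0.3902·√1.199 = 0.427265
d₁ = (ln(S/K) + (r+σ²/2)T) / (σ√T) = (ln(247.37/317.41) + (0.0628+0.3902²/2)·1.199) / 0.427265 = (-0.249309 + 0.166575) / 0.427265 = -0.193637
d₂ = d₁ − σ√T = -0.193637 − 0.427265 = -0.620902
e^{−rT} = 0.927468
N(d₁) = 0.423230,  N(d₂) = 0.267332
price = S·N(d₁) − K·e^{−rT}·N(d₂) = 104.694375 − 78.699228 = 25.995147
[the first stock put K=111.53]
σ√T = 0.3515·√0.1149 = 0.119148
d₁ = (ln(S/K) + (r+σ²/2)T) / (σ√T) = (ln(112.78/111.53) + (0.0628+0.3515²/2)·0.1149) / 0.119148 = (0.011145 + 0.014314) / 0.119148 = 0.213678
d₂ = d₁ − σ√T = 0.213678 − 0.119148 = 0.094530
e^{−rT} = 0.992810
N(−d₁) = 0.415399,  N(−d₂) = 0.462344
price = K·e^{−rT}·N(−d₂) − S·N(−d₁) = 51.194485 − 46.848717 = 4.345768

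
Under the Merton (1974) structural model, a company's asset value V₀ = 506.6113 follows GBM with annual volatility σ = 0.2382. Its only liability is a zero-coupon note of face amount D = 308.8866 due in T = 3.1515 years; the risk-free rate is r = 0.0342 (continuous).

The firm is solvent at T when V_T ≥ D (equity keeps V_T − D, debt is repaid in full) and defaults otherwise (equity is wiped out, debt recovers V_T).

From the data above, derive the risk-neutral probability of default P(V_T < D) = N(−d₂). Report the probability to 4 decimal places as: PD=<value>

PD=0.1125

With assets at 506.6113 and a single debt payment of 308.8866 at 3.1515 years:
d₁ = [ln(V₀/D) + (r + σ²/2)T] / (σ√T)
   = [ln(506.6113/308.8866) + (0.0342 + 0.5·0.2382²)·3.1515] / (0.2382·√3.1515)
   = [0.494770 + 0.197188] / 0.422864 = 1.636362
d₂ = d₁ − σ√T = 1.636362 − 0.422864 = 1.213498
risk-neutral PD = N(−d₂) = N(-1.213498) = 0.112470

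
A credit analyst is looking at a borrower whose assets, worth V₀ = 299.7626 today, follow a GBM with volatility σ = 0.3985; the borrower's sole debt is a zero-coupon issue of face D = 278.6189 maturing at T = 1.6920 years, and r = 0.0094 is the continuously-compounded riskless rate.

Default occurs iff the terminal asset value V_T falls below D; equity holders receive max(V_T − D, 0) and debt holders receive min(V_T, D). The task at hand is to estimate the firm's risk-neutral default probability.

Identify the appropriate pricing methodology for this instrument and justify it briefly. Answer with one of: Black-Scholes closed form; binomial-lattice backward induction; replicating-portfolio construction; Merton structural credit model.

framework: Merton structural credit model

Key observation: a levered firm with one bullet debt due at 1.6920 years is the canonical structural-credit setup: equity is a call on the firm's assets struck at the face value.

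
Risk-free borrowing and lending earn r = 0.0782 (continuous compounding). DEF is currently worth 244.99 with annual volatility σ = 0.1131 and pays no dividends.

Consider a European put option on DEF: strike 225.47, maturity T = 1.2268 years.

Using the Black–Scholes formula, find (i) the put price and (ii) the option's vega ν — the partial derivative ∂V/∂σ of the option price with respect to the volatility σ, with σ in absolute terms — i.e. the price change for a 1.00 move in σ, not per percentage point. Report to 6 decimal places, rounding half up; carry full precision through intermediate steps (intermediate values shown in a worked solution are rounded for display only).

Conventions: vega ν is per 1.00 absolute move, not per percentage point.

σ√T = 0.1131·√1.2268 = 0.125271
d₁ = (ln(S/K) + (r+σ²/2)T) / (σ√T) = (ln(244.99/225.47) + (0.0782+0.1131²/2)·1.2268) / 0.125271 = (0.083030 + 0.103782) / 0.125271 = 1.491270
d₂ = d₁ − σ√T = 1.491270 − 0.125271 = 1.365999
e^{−rT} = 0.908522
N(−d₁) = 0.067945,  N(−d₂) = 0.085970
Put price V = K·e^{−rT}·N(−d₂) − S·N(−d₁) = 17.610405 − 16.645926 = 0.964480
φ(d₁) = (1/√(2π))·e^{−d₁²/2} = 0.131220
ν = S·φ(d₁)·√T = 35.606938

price = 0.964480
ν = 35.606938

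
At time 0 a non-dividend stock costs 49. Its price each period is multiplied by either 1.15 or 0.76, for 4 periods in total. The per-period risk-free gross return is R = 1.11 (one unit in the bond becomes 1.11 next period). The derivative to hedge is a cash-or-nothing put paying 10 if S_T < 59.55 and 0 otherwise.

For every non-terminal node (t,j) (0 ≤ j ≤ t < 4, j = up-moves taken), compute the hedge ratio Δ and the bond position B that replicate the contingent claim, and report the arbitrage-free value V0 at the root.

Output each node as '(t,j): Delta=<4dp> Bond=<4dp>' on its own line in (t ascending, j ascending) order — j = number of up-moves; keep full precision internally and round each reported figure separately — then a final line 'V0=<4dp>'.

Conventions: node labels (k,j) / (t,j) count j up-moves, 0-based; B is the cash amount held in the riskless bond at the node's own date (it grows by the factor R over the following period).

Arbitrage-free pricing uses the up-move probability p* = (R−d)/(u−d) = 0.8974, discounting each step at R = 1.11.
Terminal payoffs: V(4,0)=10.0000, V(4,1)=10.0000, V(4,2)=10.0000, V(4,3)=10.0000, V(4,4)=0.0000
  t=3,j=0: stock 21.5098 → up 24.7363 (V=10.0000), down 16.3475 (V=10.0000). Price 9.0090; hedge Δ=0.0000, bond B=9.0090.
  t=3,j=1: stock 32.5478 → up 37.4299 (V=10.0000), down 24.7363 (V=10.0000). Price 9.0090; hedge Δ=0.0000, bond B=9.0090.
  t=3,j=2: stock 49.2499 → up 56.6374 (V=10.0000), down 37.4299 (V=10.0000). Price 9.0090; hedge Δ=0.0000, bond B=9.0090.
  t=3,j=3: stock 74.5229 → up 85.7013 (V=0.0000), down 56.6374 (V=10.0000). Price 0.9240; hedge Δ=-0.3441, bond B=26.5650.
  t=2,j=0: stock 28.3024 → up 32.5478 (V=9.0090), down 21.5098 (V=9.0090). Price 8.1162; hedge Δ=0.0000, bond B=8.1162.
  t=2,j=1: stock 42.8260 → up 49.2499 (V=9.0090), down 32.5478 (V=9.0090). Price 8.1162; hedge Δ=0.0000, bond B=8.1162.
  t=2,j=2: stock 64.8025 → up 74.5229 (V=0.9240), down 49.2499 (V=9.0090). Price 1.5795; hedge Δ=-0.3199, bond B=22.3103.
  t=1,j=0: stock 37.2400 → up 42.8260 (V=8.1162), down 28.3024 (V=8.1162). Price 7.3119; hedge Δ=0.0000, bond B=7.3119.
  t=1,j=1: stock 56.3500 → up 64.8025 (V=1.5795), down 42.8260 (V=8.1162). Price 2.0270; hedge Δ=-0.2974, bond B=18.7878.
  t=0,j=0: stock 49.0000 → up 56.3500 (V=2.0270), down 37.2400 (V=7.3119). Price 2.3144; hedge Δ=-0.2766, bond B=15.8656.
Verification: the root portfolio costs Δ(0,0)·S0 + B(0,0) = 2.3144, matching V0.

(0,0): Delta=-0.2766 Bond=15.8656
(1,0): Delta=0.0000 Bond=7.3119
(1,1): Delta=-0.2974 Bond=18.7878
(2,0): Delta=0.0000 Bond=8.1162
(2,1): Delta=0.0000 Bond=8.1162
(2,2): Delta=-0.3199 Bond=22.3103
(3,0): Delta=0.0000 Bond=9.0090
(3,1): Delta=0.0000 Bond=9.0090
(3,2): Delta=0.0000 Bond=9.0090
(3,3): Delta=-0.3441 Bond=26.5650
V0=2.3144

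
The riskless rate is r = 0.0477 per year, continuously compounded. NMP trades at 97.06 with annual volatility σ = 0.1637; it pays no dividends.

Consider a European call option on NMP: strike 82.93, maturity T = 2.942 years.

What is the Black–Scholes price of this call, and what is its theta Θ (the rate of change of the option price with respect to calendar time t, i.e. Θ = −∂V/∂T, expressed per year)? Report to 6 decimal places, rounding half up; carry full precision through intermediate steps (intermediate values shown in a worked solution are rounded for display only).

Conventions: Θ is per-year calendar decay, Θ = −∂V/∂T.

price = 26.719698
Θ = -3.721799

σ√T = 0.1637·√2.942 = 0.280782
d₁ = (ln(S/K) + (r+σ²/2)T) / (σ√T) = (ln(97.06/82.93) + (0.0477+0.1637²/2)·2.942) / 0.280782 = (0.157332 + 0.179753) / 0.280782 = 1.200521
d₂ = d₁ − σ√T = 1.200521 − 0.280782 = 0.919739
e^{−rT} = 0.869068
N(d₁) = 0.885031,  N(d₂) = 0.821145
Call price V = S·N(d₁) − K·e^{−rT}·N(d₂) = 85.901154 − 59.181456 = 26.719698
φ(d₁) = (1/√(2π))·e^{−d₁²/2} = 0.194065
Θ = −S·φ(d₁)·σ/(2√T) − r·K·e^{−rT}·N(d₂) = −0.898844 − 2.822955 = -3.721799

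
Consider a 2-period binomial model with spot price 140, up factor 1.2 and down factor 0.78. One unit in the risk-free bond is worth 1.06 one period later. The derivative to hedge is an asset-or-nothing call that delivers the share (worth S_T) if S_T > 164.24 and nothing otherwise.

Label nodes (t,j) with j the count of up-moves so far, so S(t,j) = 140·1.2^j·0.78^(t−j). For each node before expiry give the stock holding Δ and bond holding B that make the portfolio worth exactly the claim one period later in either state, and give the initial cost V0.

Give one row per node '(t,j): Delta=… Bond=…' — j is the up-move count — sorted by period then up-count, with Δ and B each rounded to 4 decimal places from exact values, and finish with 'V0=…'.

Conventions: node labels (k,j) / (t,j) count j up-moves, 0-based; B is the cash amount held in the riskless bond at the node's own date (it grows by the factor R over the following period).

(0,0): Delta=2.1563 Bond=-222.1431
(1,0): Delta=0.0000 Bond=0.0000
(1,1): Delta=2.8571 Bond=-353.2075
V0=79.7437

Risk-neutral probability p* = (R−d)/(u−d) = (1.06−0.78)/(1.2−0.78) = 0.6667.
Payoffs at expiry: V(2,0)=0.0000, V(2,1)=0.0000, V(2,2)=201.6000
Node (1,0) S=109.2000: V=(p*·0.0000+(1−p*)·0.0000)/1.06=0.0000; Δ=(0.0000−0.0000)/(131.0400−85.1760)=0.0000; B=V−Δ·S=0.0000
Node (1,1) S=168.0000: V=(p*·201.6000+(1−p*)·0.0000)/1.06=126.7925; Δ=(201.6000−0.0000)/(201.6000−131.0400)=2.8571; B=V−Δ·S=-353.2075
Node (0,0) S=140.0000: V=(p*·126.7925+(1−p*)·0.0000)/1.06=79.7437; Δ=(126.7925−0.0000)/(168.0000−109.2000)=2.1563; B=V−Δ·S=-222.1431
Verification: the root portfolio costs Δ(0,0)·S0 + B(0,0) = 79.7437, matching V0.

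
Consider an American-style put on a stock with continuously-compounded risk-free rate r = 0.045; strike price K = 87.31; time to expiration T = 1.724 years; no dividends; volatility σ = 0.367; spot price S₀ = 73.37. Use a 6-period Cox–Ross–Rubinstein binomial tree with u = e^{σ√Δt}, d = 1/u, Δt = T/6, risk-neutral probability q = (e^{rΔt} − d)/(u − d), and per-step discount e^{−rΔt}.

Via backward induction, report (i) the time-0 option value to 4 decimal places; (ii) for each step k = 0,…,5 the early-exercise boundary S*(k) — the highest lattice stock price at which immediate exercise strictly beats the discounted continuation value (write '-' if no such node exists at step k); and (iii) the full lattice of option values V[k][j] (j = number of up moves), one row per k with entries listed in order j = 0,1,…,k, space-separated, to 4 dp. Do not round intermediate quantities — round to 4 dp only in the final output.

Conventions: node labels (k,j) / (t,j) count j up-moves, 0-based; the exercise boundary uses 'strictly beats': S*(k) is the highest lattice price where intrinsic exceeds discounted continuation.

price = 20.4809
boundary = - - 49.5046 40.6639 49.5046 60.2673
tree:
20.4809
28.3370 12.6508
37.8054 18.9984 6.2195
46.6461 27.4644 10.4779 1.8440
53.9080 37.8054 17.1715 3.6191 0.0000
59.8730 46.6461 27.0427 7.1028 0.0000 0.0000
64.7728 53.9080 37.8054 13.9400 0.0000 0.0000 0.0000

Δt=0.28733, u=1.21741, d=0.82142, q=0.48384, disc=e^(-rΔt)=0.98715
k=6 terminal: V=max(K-S,0) → 64.7728 53.9080 37.8054 13.9400 0.0000 0.0000 0.0000
k=5: j=0 S=27.4370 intr=59.8730 cont=58.7514 V=59.8730[EX]; j=1 S=40.6639 intr=46.6461 cont=45.5244 V=46.6461[EX]; j=2 S=60.2673 intr=27.0427 cont=25.9210 V=27.0427[EX]; j=3 S=89.3213 intr=0.0000 cont=7.1028 V=7.1028[hold]; j=4 S=132.3817 intr=0.0000 cont=0.0000 V=0.0000[hold]; j=5 S=196.2009 intr=0.0000 cont=0.0000 V=0.0000[hold]  S*(5)=60.2673
k=4: j=0 S=33.4020 intr=53.9080 cont=52.7863 V=53.9080[EX]; j=1 S=49.5046 intr=37.8054 cont=36.6837 V=37.8054[EX]; j=2 S=73.3700 intr=13.9400 cont=17.1715 V=17.1715[hold]; j=3 S=108.7405 intr=0.0000 cont=3.6191 V=3.6191[hold]; j=4 S=161.1627 intr=0.0000 cont=0.0000 V=0.0000[hold]  S*(4)=49.5046
k=3: j=0 S=40.6639 intr=46.6461 cont=45.5244 V=46.6461[EX]; j=1 S=60.2673 intr=27.0427 cont=27.4644 V=27.4644[hold]; j=2 S=89.3213 intr=0.0000 cont=10.4779 V=10.4779[hold]; j=3 S=132.3817 intr=0.0000 cont=1.8440 V=1.8440[hold]  S*(3)=40.6639
k=2: j=0 S=49.5046 intr=37.8054 cont=36.8852 V=37.8054[EX]; j=1 S=73.3700 intr=13.9400 cont=18.9984 V=18.9984[hold]; j=2 S=108.7405 intr=0.0000 cont=6.2195 V=6.2195[hold]  S*(2)=49.5046
k=1: j=0 S=60.2673 intr=27.0427 cont=28.3370 V=28.3370[hold]; j=1 S=89.3213 intr=0.0000 cont=12.6508 V=12.6508[hold]  S*(1)=-
k=0: j=0 S=73.3700 intr=13.9400 cont=20.4809 V=20.4809[hold]  S*(0)=-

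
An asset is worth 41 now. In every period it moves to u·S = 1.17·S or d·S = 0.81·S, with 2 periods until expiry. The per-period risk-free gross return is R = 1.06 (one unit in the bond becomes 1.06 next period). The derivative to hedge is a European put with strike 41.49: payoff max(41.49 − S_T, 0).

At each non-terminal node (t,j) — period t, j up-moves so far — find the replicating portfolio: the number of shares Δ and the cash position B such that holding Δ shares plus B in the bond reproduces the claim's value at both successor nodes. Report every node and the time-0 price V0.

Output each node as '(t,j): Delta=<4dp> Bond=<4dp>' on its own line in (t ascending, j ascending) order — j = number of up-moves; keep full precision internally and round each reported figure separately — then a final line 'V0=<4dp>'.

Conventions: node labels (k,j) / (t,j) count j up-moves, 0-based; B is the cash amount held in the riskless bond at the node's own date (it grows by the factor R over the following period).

No-arbitrage ⇒ martingale measure with p* = (R−d)/(u−d) = 0.6944.
At maturity the claim pays: V(2,0)=14.5899, V(2,1)=2.6343, V(2,2)=0.0000
Node (1,0) S=33.2100: V=(p*·2.6343+(1−p*)·14.5899)/1.06=5.9315; Δ=(2.6343−14.5899)/(38.8557−26.9001)=-1.0000; B=V−Δ·S=39.1415
Node (1,1) S=47.9700: V=(p*·0.0000+(1−p*)·2.6343)/1.06=0.7594; Δ=(0.0000−2.6343)/(56.1249−38.8557)=-0.1525; B=V−Δ·S=8.0769
Node (0,0) S=41.0000: V=(p*·0.7594+(1−p*)·5.9315)/1.06=2.2073; Δ=(0.7594−5.9315)/(47.9700−33.2100)=-0.3504; B=V−Δ·S=16.5744
As a check, the time-0 holding Δ(0,0)·S0 + B(0,0) comes to 2.2073 — exactly V0.

(0,0): Delta=-0.3504 Bond=16.5744
(1,0): Delta=-1.0000 Bond=39.1415
(1,1): Delta=-0.1525 Bond=8.0769
V0=2.2073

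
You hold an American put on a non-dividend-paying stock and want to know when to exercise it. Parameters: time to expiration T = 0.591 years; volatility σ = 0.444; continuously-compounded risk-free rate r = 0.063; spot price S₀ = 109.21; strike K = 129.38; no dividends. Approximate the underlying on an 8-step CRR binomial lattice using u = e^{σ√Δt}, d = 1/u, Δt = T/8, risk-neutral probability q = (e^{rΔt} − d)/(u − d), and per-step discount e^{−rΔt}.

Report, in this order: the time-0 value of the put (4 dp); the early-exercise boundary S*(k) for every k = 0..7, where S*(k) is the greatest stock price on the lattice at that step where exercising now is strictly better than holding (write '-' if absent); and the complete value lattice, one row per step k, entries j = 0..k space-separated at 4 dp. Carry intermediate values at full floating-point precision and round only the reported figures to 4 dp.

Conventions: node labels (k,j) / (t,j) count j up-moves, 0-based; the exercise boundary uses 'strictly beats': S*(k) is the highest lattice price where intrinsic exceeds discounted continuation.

params: Δt=0.07387 u=1.12826 d=0.88632 q=0.48915 e^(-rΔt)=0.99536
t_8 payoffs: 87.7908 76.4379 61.9860 43.5890 20.1700 0.0000 0.0000 0.0000 0.0000
t_7: node(7,0) S=46.9235 payoff=82.4565 vs cont=81.8557 → 82.4565 [stop]  node(7,1) S=59.7326 payoff=69.6474 vs cont=69.0467 → 69.6474 [stop]  node(7,2) S=76.0382 payoff=53.3418 vs cont=52.7411 → 53.3418 [stop]  node(7,3) S=96.7948 payoff=32.5852 vs cont=31.9844 → 32.5852 [stop]  node(7,4) S=123.2176 payoff=6.1624 vs cont=10.2560 → 10.2560 [wait]  node(7,5) S=156.8531 payoff=0.0000 vs cont=0.0000 → 0.0000 [wait]  node(7,6) S=199.6703 payoff=0.0000 vs cont=0.0000 → 0.0000 [wait]  node(7,7) S=254.1757 payoff=0.0000 vs cont=0.0000 → 0.0000 [wait]  ⇒ S*(7)=96.7948
t_6: node(6,0) S=52.9421 payoff=76.4379 vs cont=75.8372 → 76.4379 [stop]  node(6,1) S=67.3940 payoff=61.9860 vs cont=61.3852 → 61.9860 [stop]  node(6,2) S=85.7910 payoff=43.5890 vs cont=42.9882 → 43.5890 [stop]  node(6,3) S=109.2100 payoff=20.1700 vs cont=21.5623 → 21.5623 [wait]  node(6,4) S=139.0218 payoff=0.0000 vs cont=5.2150 → 5.2150 [wait]  node(6,5) S=176.9715 payoff=0.0000 vs cont=0.0000 → 0.0000 [wait]  node(6,6) S=225.2806 payoff=0.0000 vs cont=0.0000 → 0.0000 [wait]  ⇒ S*(6)=85.7910
t_5: node(5,0) S=59.7326 payoff=69.6474 vs cont=69.0467 → 69.6474 [stop]  node(5,1) S=76.0382 payoff=53.3418 vs cont=52.7411 → 53.3418 [stop]  node(5,2) S=96.7948 payoff=32.5852 vs cont=32.6623 → 32.6623 [wait]  node(5,3) S=123.2176 payoff=6.1624 vs cont=13.5031 → 13.5031 [wait]  node(5,4) S=156.8531 payoff=0.0000 vs cont=2.6517 → 2.6517 [wait]  node(5,5) S=199.6703 payoff=0.0000 vs cont=0.0000 → 0.0000 [wait]  ⇒ S*(5)=76.0382
t_4: node(4,0) S=67.3940 payoff=61.9860 vs cont=61.3852 → 61.9860 [stop]  node(4,1) S=85.7910 payoff=43.5890 vs cont=43.0258 → 43.5890 [stop]  node(4,2) S=109.2100 payoff=20.1700 vs cont=23.1825 → 23.1825 [wait]  node(4,3) S=139.0218 payoff=0.0000 vs cont=8.1571 → 8.1571 [wait]  node(4,4) S=176.9715 payoff=0.0000 vs cont=1.3483 → 1.3483 [wait]  ⇒ S*(4)=85.7910
t_3: node(3,0) S=76.0382 payoff=53.3418 vs cont=52.7411 → 53.3418 [stop]  node(3,1) S=96.7948 payoff=32.5852 vs cont=33.4511 → 33.4511 [wait]  node(3,2) S=123.2176 payoff=6.1624 vs cont=15.7593 → 15.7593 [wait]  node(3,3) S=156.8531 payoff=0.0000 vs cont=4.8042 → 4.8042 [wait]  ⇒ S*(3)=76.0382
t_2: node(2,0) S=85.7910 payoff=43.5890 vs cont=43.4098 → 43.5890 [stop]  node(2,1) S=109.2100 payoff=20.1700 vs cont=24.6821 → 24.6821 [wait]  node(2,2) S=139.0218 payoff=0.0000 vs cont=10.3524 → 10.3524 [wait]  ⇒ S*(2)=85.7910
t_1: node(1,0) S=96.7948 payoff=32.5852 vs cont=34.1812 → 34.1812 [wait]  node(1,1) S=123.2176 payoff=6.1624 vs cont=17.5907 → 17.5907 [wait]  ⇒ S*(1)=-
t_0: node(0,0) S=109.2100 payoff=20.1700 vs cont=25.9450 → 25.9450 [wait]  ⇒ S*(0)=-

price = 25.9450
boundary = - - 85.7910 76.0382 85.7910 76.0382 85.7910 96.7948
tree:
25.9450
34.1812 17.5907
43.5890 24.6821 10.3524
53.3418 33.4511 15.7593 4.8042
61.9860 43.5890 23.1825 8.1571 1.3483
69.6474 53.3418 32.6623 13.5031 2.6517 0.0000
76.4379 61.9860 43.5890 21.5623 5.2150 0.0000 0.0000
82.4565 69.6474 53.3418 32.5852 10.2560 0.0000 0.0000 0.0000
87.7908 76.4379 61.9860 43.5890 20.1700 0.0000 0.0000 0.0000 0.0000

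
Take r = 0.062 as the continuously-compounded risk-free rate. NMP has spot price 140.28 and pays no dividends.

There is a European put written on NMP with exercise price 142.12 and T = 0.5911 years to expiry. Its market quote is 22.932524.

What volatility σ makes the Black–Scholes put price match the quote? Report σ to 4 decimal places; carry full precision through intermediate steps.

sigma = 0.5818

At σ = 0.5818 the Black–Scholes value reproduces the quote:
σ√T = 0.5818·√0.5911 = 0.447305
d₁ = (ln(S/K) + (r+σ²/2)T) / (σ√T) = (ln(140.28/142.12) + (0.062+0.5818²/2)·0.5911) / 0.447305 = (-0.013031 + 0.136689) / 0.447305 = 0.276451
d₂ = d₁ − σ√T = 0.276451 − 0.447305 = -0.170855
e^{−rT} = 0.964015
N(−d₁) = 0.391101,  N(−d₂) = 0.567831
V = K·e^{−rT}·N(−d₂) − S·N(−d₁) = 77.796162 − 54.863639 = 22.932524 (the observed quote) — the price is monotone increasing in volatility, hence this σ is the only solution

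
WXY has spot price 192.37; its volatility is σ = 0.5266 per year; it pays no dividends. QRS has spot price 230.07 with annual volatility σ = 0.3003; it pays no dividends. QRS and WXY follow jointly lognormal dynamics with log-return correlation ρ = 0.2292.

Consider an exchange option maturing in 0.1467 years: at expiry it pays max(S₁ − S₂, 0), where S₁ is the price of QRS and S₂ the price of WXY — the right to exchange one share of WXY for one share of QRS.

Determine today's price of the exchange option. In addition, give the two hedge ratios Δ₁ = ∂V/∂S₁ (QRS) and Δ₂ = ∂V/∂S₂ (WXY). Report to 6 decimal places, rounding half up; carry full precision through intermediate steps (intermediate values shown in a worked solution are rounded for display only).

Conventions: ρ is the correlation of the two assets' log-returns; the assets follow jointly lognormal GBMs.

exchange price = 42.409176
Δ1 = 0.832551
Δ2 = -0.775255

σ_eff = √(σ₁² + σ₂² − 2ρσ₁σ₂) = √(0.3003² + 0.5266² − 2·0.2292·0.3003·0.5266) = 0.543136
d₁ = (ln(S₁/S₂) + (q₂ − q₁ + σ_eff²/2)T) / (σ_eff√T) = (ln(230.07/192.37) + (0.0 − 0.0 + 0.147499)·0.1467) / 0.208029 = 0.964293
d₂ = d₁ − σ_eff√T = 0.964293 − 0.208029 = 0.756264
N(d₁) = 0.832551,  N(d₂) = 0.775255
V = S₁·e^{−q₁T}·N(d₁) − S₂·e^{−q₂T}·N(d₂) = 191.544913 − 149.135736 = 42.409176
Key observation: the rate r is irrelevant here: denominating values in WXY turns the exchange into a ratio option on S₁/S₂, and discounting at r drops out.
Δ₁ = e^{−q₁T}·N(d₁) = 0.832551;  Δ₂ = −e^{−q₂T}·N(d₂) = -0.775255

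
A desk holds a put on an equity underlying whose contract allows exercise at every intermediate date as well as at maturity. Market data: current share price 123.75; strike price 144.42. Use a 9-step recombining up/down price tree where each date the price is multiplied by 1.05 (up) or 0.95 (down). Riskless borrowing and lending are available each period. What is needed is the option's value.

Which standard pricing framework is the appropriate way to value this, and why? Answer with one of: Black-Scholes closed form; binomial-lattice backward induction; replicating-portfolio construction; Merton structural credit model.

framework: binomial-lattice backward induction

Key observation: an American put (K = 144.42, S₀ = 123.75) on a 9-date tree has no closed form — the optimal stopping decision is embedded and must be resolved recursively from expiry.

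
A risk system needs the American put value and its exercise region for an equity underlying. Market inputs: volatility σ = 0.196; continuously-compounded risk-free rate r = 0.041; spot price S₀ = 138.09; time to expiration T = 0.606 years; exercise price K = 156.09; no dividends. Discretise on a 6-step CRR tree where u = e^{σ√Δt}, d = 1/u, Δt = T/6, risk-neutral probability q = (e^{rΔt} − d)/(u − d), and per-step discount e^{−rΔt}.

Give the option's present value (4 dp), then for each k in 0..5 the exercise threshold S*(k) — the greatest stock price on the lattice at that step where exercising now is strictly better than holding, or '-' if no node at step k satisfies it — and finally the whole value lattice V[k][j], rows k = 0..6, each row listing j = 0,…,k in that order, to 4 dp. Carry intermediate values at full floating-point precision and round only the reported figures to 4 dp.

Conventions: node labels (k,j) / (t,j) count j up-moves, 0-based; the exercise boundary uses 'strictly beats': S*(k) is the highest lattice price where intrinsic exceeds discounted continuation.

params: Δt=0.10100 u=1.06427 d=0.93961 q=0.51772 e^(-rΔt)=0.99587
t_6 payoffs: 61.0624 48.4549 34.1748 18.0000 0.0000 0.0000 0.0000
t_5: node(5,0) S=101.1351 payoff=54.9549 vs cont=54.3099 → 54.9549 [stop]  node(5,1) S=114.5529 payoff=41.5371 vs cont=40.8921 → 41.5371 [stop]  node(5,2) S=129.7508 payoff=26.3392 vs cont=25.6941 → 26.3392 [stop]  node(5,3) S=146.9651 payoff=9.1249 vs cont=8.6452 → 9.1249 [stop]  node(5,4) S=166.4633 payoff=0.0000 vs cont=0.0000 → 0.0000 [wait]  node(5,5) S=188.5484 payoff=0.0000 vs cont=0.0000 → 0.0000 [wait]  ⇒ S*(5)=146.9651
t_4: node(4,0) S=107.6351 payoff=48.4549 vs cont=47.8099 → 48.4549 [stop]  node(4,1) S=121.9152 payoff=34.1748 vs cont=33.5297 → 34.1748 [stop]  node(4,2) S=138.0900 payoff=18.0000 vs cont=17.3550 → 18.0000 [stop]  node(4,3) S=156.4107 payoff=0.0000 vs cont=4.3826 → 4.3826 [wait]  node(4,4) S=177.1620 payoff=0.0000 vs cont=0.0000 → 0.0000 [wait]  ⇒ S*(4)=138.0900
t_3: node(3,0) S=114.5529 payoff=41.5371 vs cont=40.8921 → 41.5371 [stop]  node(3,1) S=129.7508 payoff=26.3392 vs cont=25.6941 → 26.3392 [stop]  node(3,2) S=146.9651 payoff=9.1249 vs cont=10.9047 → 10.9047 [wait]  node(3,3) S=166.4633 payoff=0.0000 vs cont=2.1049 → 2.1049 [wait]  ⇒ S*(3)=129.7508
t_2: node(2,0) S=121.9152 payoff=34.1748 vs cont=33.5297 → 34.1748 [stop]  node(2,1) S=138.0900 payoff=18.0000 vs cont=18.2726 → 18.2726 [wait]  node(2,2) S=156.4107 payoff=0.0000 vs cont=6.3226 → 6.3226 [wait]  ⇒ S*(2)=121.9152
t_1: node(1,0) S=129.7508 payoff=26.3392 vs cont=25.8347 → 26.3392 [stop]  node(1,1) S=146.9651 payoff=9.1249 vs cont=12.0359 → 12.0359 [wait]  ⇒ S*(1)=129.7508
t_0: node(0,0) S=138.0900 payoff=18.0000 vs cont=18.8559 → 18.8559 [wait]  ⇒ S*(0)=-

price = 18.8559
boundary = - 129.7508 121.9152 129.7508 138.0900 146.9651
tree:
18.8559
26.3392 12.0359
34.1748 18.2726 6.3226
41.5371 26.3392 10.9047 2.1049
48.4549 34.1748 18.0000 4.3826 0.0000
54.9549 41.5371 26.3392 9.1249 0.0000 0.0000
61.0624 48.4549 34.1748 18.0000 0.0000 0.0000 0.0000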